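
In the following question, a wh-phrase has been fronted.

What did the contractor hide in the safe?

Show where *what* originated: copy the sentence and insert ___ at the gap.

What did the contractor hide ___ in the safe?

In situ: The contractor did hide what in the safe.
'what' is the direct object of 'hide'. The gap is right after 'hide'.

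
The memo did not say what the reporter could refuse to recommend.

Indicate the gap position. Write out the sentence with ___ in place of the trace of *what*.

Underlying clause: The reporter could refuse to recommend what.
The filler 'what' is interpreted as the direct object of 'recommend'. The gap is right after 'recommend'.

The memo did not say what the reporter could refuse to recommend ___.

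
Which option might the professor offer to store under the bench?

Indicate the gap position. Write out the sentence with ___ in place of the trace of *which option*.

Which option might the professor offer to store ___ under the bench?

Before movement: The professor might offer to store which option under the bench.
'which option' functions as the direct object of 'store'. The gap is right after 'store'.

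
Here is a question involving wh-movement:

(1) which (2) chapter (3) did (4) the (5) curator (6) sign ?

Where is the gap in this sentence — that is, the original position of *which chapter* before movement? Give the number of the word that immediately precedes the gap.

In situ: The curator did sign which chapter.
The filler 'which chapter' is interpreted as the direct object of 'sign'. It moves to the left edge, and the trace sits right after 'sign':
Which chapter did the curator sign ___?
'sign' is word 6.

6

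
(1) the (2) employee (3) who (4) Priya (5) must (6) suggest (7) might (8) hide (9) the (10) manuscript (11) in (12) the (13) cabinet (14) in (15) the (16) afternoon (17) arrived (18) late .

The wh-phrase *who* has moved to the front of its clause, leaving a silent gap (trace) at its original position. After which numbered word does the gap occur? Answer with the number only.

6

'who' functions as the subject of the clause embedded under 'suggest'. It moves to the left edge, and the trace sits right after 'suggest':
The employee who Priya must suggest ___ might hide the manuscript in the cabinet in the afternoon arrived late.
'suggest' is word 6.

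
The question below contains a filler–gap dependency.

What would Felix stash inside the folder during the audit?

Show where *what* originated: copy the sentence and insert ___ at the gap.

Underlying clause: Felix would stash what inside the folder during the audit.
The filler 'what' is interpreted as the direct object of 'stash'. The gap is right after 'stash'.

What would Felix stash ___ inside the folder during the audit?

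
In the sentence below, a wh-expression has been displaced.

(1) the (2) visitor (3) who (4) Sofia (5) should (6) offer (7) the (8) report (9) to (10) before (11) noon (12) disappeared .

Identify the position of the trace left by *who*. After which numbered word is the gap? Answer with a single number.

'who' is the object of the preposition 'to' (recipient of 'offer'). Fronting leaves a gap immediately after 'to':
The visitor who Sofia should offer the report to ___ before noon disappeared.
'to' is word 9.

9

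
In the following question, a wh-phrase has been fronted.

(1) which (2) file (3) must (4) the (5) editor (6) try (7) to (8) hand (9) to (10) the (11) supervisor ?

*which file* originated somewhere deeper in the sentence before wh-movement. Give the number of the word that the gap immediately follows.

8

Underlying clause: The editor must try to hand which file to the supervisor.
'which file' functions as the direct object of 'hand'. Wh-movement fronts it, leaving a gap right after 'hand':
Which file must the editor try to hand ___ to the supervisor?
'hand' is word 8.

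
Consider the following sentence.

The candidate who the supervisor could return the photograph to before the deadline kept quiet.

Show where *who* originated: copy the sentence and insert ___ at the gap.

The candidate who the supervisor could return the photograph to ___ before the deadline kept quiet.

'who' is the object of the preposition 'to' (recipient of 'return'). The gap is right after 'to'.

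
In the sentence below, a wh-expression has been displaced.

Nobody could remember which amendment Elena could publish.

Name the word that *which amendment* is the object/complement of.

In situ: Elena could publish which amendment.
'which amendment' functions as the direct object of 'publish'. It moves to the left edge, and the trace sits right after 'publish':
Nobody could remember which amendment Elena could publish ___.

publish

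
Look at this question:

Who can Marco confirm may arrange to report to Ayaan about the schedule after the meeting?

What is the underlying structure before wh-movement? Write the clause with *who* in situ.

'who' is the subject of the clause embedded under 'confirm'. It moves to the left edge, and the trace sits right after 'confirm':
Who can Marco confirm ___ may arrange to report to Ayaan about the schedule after the meeting?

Marco can confirm who may arrange to report to Ayaan about the schedule after the meeting.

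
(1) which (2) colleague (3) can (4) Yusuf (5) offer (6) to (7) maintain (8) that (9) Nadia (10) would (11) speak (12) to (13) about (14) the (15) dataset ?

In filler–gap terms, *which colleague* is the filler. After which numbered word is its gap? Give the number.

In situ: Yusuf can offer to maintain that Nadia would speak to which colleague about the dataset.
'which colleague' functions as the object of the preposition 'to'. It moves to the left edge, and the trace sits right after 'to':
Which colleague can Yusuf offer to maintain that Nadia would speak to ___ about the dataset?
'to' is word 12.

12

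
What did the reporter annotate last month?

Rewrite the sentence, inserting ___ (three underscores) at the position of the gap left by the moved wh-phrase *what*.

What did the reporter annotate ___ last month?

Pre-movement form: The reporter did annotate what last month.
'what' functions as the direct object of 'annotate'. The gap is right after 'annotate'.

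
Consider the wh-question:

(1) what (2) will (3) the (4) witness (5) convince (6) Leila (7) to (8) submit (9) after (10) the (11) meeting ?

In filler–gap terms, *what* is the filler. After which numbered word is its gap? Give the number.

In situ: The witness will convince Leila to submit what after the meeting.
'what' functions as the direct object of 'submit'. Wh-movement fronts it, leaving a gap right after 'submit':
What will the witness convince Leila to submit ___ after the meeting?
'submit' is word 8.

8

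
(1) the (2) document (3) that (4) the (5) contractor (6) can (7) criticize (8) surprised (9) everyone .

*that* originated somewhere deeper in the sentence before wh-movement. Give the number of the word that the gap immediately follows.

7

The filler 'that' is interpreted as the direct object of 'criticize'. Wh-movement fronts it, leaving a gap right after 'criticize':
The document that the contractor can criticize ___ surprised everyone.
'criticize' is word 7.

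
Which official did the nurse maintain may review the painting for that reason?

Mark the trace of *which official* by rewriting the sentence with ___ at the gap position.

Which official did the nurse maintain ___ may review the painting for that reason?

Pre-movement form: The nurse did maintain which official may review the painting for that reason.
'which official' is the subject of the clause embedded under 'maintain'. The gap is right after 'maintain'.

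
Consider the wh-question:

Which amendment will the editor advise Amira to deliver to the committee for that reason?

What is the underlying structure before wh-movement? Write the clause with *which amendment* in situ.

The editor will advise Amira to deliver which amendment to the committee for that reason.

'which amendment' is the direct object of 'deliver'. Fronting leaves a gap immediately after 'deliver':
Which amendment will the editor advise Amira to deliver ___ to the committee for that reason?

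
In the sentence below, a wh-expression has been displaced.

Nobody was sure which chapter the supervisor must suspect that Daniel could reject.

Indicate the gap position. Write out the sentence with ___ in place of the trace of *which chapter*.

Nobody was sure which chapter the supervisor must suspect that Daniel could reject ___.

Underlying clause: The supervisor must suspect that Daniel could reject which chapter.
The filler 'which chapter' is interpreted as the direct object of 'reject'. The gap is right after 'reject'.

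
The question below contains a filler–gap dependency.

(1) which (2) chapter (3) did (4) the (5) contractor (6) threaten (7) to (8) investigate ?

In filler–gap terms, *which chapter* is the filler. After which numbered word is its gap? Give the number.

8

Underlying clause: The contractor did threaten to investigate which chapter.
'which chapter' is the direct object of 'investigate'. It moves to the left edge, and the trace sits right after 'investigate':
Which chapter did the contractor threaten to investigate ___?
'investigate' is word 8.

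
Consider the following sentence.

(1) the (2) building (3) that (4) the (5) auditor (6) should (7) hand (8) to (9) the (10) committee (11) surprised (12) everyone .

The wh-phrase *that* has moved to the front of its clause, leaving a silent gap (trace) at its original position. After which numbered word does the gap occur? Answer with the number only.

7

'that' functions as the direct object of 'hand'. Wh-movement fronts it, leaving a gap right after 'hand':
The building that the auditor should hand ___ to the committee surprised everyone.
'hand' is word 7.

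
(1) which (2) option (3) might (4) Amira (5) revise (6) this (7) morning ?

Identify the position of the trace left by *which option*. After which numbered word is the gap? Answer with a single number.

5

Pre-movement form: Amira might revise which option this morning.
'which option' functions as the direct object of 'revise'. Fronting leaves a gap immediately after 'revise':
Which option might Amira revise ___ this morning?
'revise' is word 5.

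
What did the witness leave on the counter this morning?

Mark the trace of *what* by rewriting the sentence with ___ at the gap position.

Before movement: The witness did leave what on the counter this morning.
'what' is the direct object of 'leave'. The gap is right after 'leave'.

What did the witness leave ___ on the counter this morning?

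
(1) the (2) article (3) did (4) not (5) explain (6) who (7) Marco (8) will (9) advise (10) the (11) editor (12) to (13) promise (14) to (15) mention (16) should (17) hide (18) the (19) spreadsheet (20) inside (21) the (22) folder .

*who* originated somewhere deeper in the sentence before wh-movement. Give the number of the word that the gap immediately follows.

15

Pre-movement form: Marco will advise the editor to promise to mention who should hide the spreadsheet inside the folder.
'who' functions as the subject of the clause embedded under 'mention'. Fronting leaves a gap immediately after 'mention':
The article did not explain who Marco will advise the editor to promise to mention ___ should hide the spreadsheet inside the folder.
'mention' is word 15.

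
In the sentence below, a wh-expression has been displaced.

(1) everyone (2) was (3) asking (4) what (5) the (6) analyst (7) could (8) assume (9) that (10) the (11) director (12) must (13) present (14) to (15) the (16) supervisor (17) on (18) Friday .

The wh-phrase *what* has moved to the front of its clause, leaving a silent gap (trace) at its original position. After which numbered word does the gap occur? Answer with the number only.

In situ: The analyst could assume that the director must present what to the supervisor on Friday.
The filler 'what' is interpreted as the direct object of 'present'. Wh-movement fronts it, leaving a gap right after 'present':
Everyone was asking what the analyst could assume that the director must present ___ to the supervisor on Friday.
'present' is word 13.

13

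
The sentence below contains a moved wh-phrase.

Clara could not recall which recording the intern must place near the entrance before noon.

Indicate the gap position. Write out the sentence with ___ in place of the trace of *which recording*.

Clara could not recall which recording the intern must place ___ near the entrance before noon.

Underlying clause: The intern must place which recording near the entrance before noon.
'which recording' is the direct object of 'place'. The gap is right after 'place'.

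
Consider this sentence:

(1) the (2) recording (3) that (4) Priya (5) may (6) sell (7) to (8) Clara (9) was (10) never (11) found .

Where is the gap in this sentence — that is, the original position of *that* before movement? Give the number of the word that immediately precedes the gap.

6

The filler 'that' is interpreted as the direct object of 'sell'. Fronting leaves a gap immediately after 'sell':
The recording that Priya may sell ___ to Clara was never found.
'sell' is word 6.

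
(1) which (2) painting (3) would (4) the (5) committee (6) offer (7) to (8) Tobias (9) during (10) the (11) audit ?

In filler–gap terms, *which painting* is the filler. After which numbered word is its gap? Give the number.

Before movement: The committee would offer which painting to Tobias during the audit.
'which painting' functions as the direct object of 'offer'. Fronting leaves a gap immediately after 'offer':
Which painting would the committee offer ___ to Tobias during the audit?
'offer' is word 6.

6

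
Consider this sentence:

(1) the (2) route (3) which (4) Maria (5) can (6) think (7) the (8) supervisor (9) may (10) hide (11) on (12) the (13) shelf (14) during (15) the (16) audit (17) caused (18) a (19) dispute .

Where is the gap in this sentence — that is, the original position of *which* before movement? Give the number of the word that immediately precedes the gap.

The filler 'which' is interpreted as the direct object of 'hide'. It moves to the left edge, and the trace sits right after 'hide':
The route which Maria can think the supervisor may hide ___ on the shelf during the audit caused a dispute.
'hide' is word 10.

10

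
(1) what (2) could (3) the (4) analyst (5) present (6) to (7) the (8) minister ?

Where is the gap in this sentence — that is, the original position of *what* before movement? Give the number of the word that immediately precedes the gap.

Underlying clause: The analyst could present what to the minister.
The filler 'what' is interpreted as the direct object of 'present'. Fronting leaves a gap immediately after 'present':
What could the analyst present ___ to the minister?
'present' is word 5.

5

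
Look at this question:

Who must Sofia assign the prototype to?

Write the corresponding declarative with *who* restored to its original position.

Sofia must assign the prototype to who.

The filler 'who' is interpreted as the object of the preposition 'to' (recipient of 'assign'). It moves to the left edge, and the trace sits right after 'to':
Who must Sofia assign the prototype to ___?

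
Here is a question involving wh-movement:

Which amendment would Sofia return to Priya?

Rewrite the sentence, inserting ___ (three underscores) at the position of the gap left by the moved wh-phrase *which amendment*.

Before movement: Sofia would return which amendment to Priya.
The filler 'which amendment' is interpreted as the direct object of 'return'. The gap is right after 'return'.

Which amendment would Sofia return ___ to Priya?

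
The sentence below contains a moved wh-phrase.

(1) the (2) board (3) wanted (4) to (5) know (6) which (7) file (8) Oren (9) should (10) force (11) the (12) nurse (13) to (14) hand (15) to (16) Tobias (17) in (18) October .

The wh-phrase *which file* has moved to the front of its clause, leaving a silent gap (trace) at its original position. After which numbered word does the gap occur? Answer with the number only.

Before movement: Oren should force the nurse to hand which file to Tobias in October.
'which file' is the direct object of 'hand'. Fronting leaves a gap immediately after 'hand':
The board wanted to know which file Oren should force the nurse to hand ___ to Tobias in October.
'hand' is word 14.

14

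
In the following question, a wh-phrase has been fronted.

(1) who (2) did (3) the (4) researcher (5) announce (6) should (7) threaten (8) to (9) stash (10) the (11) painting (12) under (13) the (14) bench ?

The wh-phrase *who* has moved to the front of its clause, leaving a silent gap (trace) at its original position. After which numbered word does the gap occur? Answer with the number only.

5

Underlying clause: The researcher did announce who should threaten to stash the painting under the bench.
'who' is the subject of the clause embedded under 'announce'. It moves to the left edge, and the trace sits right after 'announce':
Who did the researcher announce ___ should threaten to stash the painting under the bench?
'announce' is word 5.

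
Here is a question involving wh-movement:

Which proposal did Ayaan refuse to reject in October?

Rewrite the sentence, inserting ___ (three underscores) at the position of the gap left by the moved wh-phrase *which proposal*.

Before movement: Ayaan did refuse to reject which proposal in October.
The filler 'which proposal' is interpreted as the direct object of 'reject'. The gap is right after 'reject'.

Which proposal did Ayaan refuse to reject ___ in October?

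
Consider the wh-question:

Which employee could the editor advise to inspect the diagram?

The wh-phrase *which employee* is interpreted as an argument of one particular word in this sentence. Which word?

Before movement: The editor could advise which employee to inspect the diagram.
'which employee' functions as the direct object of 'advise'. It moves to the left edge, and the trace sits right after 'advise':
Which employee could the editor advise ___ to inspect the diagram?

advise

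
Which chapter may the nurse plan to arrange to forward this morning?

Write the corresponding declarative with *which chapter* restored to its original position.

The nurse may plan to arrange to forward which chapter this morning.

The filler 'which chapter' is interpreted as the direct object of 'forward'. Wh-movement fronts it, leaving a gap right after 'forward':
Which chapter may the nurse plan to arrange to forward ___ this morning?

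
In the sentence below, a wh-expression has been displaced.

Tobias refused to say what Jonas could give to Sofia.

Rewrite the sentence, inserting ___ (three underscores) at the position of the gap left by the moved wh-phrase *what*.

Tobias refused to say what Jonas could give ___ to Sofia.

Underlying clause: Jonas could give what to Sofia.
'what' is the direct object of 'give'. The gap is right after 'give'.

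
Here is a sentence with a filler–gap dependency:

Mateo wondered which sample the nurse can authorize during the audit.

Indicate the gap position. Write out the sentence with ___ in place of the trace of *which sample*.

Mateo wondered which sample the nurse can authorize ___ during the audit.

In situ: The nurse can authorize which sample during the audit.
'which sample' is the direct object of 'authorize'. The gap is right after 'authorize'.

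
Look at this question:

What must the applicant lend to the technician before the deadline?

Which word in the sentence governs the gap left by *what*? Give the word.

lend

Before movement: The applicant must lend what to the technician before the deadline.
'what' is the direct object of 'lend'. Fronting leaves a gap immediately after 'lend':
What must the applicant lend ___ to the technician before the deadline?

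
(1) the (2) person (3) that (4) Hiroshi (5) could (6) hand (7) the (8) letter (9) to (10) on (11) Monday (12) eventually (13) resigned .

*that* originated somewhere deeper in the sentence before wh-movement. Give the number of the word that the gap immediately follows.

9

'that' is the object of the preposition 'to' (recipient of 'hand'). It moves to the left edge, and the trace sits right after 'to':
The person that Hiroshi could hand the letter to ___ on Monday eventually resigned.
'to' is word 9.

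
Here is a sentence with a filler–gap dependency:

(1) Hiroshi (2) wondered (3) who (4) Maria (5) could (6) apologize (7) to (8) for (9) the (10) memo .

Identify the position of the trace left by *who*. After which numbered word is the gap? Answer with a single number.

7

Pre-movement form: Maria could apologize to who for the memo.
'who' is the object of the preposition 'to'. It moves to the left edge, and the trace sits right after 'to':
Hiroshi wondered who Maria could apologize to ___ for the memo.
'to' is word 7.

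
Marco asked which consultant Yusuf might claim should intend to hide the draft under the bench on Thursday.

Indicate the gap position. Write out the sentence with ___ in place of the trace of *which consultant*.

Marco asked which consultant Yusuf might claim ___ should intend to hide the draft under the bench on Thursday.

Before movement: Yusuf might claim which consultant should intend to hide the draft under the bench on Thursday.
'which consultant' is the subject of the clause embedded under 'claim'. The gap is right after 'claim'.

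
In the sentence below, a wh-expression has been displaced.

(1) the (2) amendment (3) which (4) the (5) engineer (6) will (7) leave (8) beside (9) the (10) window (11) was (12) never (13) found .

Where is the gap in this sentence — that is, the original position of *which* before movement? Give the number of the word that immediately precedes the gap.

7

The filler 'which' is interpreted as the direct object of 'leave'. Wh-movement fronts it, leaving a gap right after 'leave':
The amendment which the engineer will leave ___ beside the window was never found.
'leave' is word 7.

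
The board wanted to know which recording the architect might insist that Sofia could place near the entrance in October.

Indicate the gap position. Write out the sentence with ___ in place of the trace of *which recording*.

The board wanted to know which recording the architect might insist that Sofia could place ___ near the entrance in October.

Pre-movement form: The architect might insist that Sofia could place which recording near the entrance in October.
'which recording' functions as the direct object of 'place'. The gap is right after 'place'.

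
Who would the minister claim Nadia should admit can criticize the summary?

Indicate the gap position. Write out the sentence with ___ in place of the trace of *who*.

Who would the minister claim Nadia should admit ___ can criticize the summary?

Before movement: The minister would claim Nadia should admit who can criticize the summary.
The filler 'who' is interpreted as the subject of the clause embedded under 'admit'. The gap is right after 'admit'.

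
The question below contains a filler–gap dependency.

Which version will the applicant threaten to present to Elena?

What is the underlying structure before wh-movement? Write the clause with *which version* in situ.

'which version' is the direct object of 'present'. Fronting leaves a gap immediately after 'present':
Which version will the applicant threaten to present ___ to Elena?

The applicant will threaten to present which version to Elena.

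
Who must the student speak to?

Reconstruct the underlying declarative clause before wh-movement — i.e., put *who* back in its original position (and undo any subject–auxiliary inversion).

The student must speak to who.

The filler 'who' is interpreted as the object of the preposition 'to'. Wh-movement fronts it, leaving a gap right after 'to':
Who must the student speak to ___?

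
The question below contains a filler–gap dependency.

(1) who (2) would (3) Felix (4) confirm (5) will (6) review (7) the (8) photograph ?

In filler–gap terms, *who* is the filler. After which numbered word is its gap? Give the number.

4

Underlying clause: Felix would confirm who will review the photograph.
The filler 'who' is interpreted as the subject of the clause embedded under 'confirm'. Fronting leaves a gap immediately after 'confirm':
Who would Felix confirm ___ will review the photograph?
'confirm' is word 4.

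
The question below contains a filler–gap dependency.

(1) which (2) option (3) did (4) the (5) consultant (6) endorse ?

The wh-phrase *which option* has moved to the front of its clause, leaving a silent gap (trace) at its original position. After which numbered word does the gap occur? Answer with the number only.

In situ: The consultant did endorse which option.
'which option' functions as the direct object of 'endorse'. It moves to the left edge, and the trace sits right after 'endorse':
Which option did the consultant endorse ___?
'endorse' is word 6.

6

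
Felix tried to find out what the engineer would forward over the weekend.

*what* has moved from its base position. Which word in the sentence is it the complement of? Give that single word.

Pre-movement form: The engineer would forward what over the weekend.
'what' is the direct object of 'forward'. It moves to the left edge, and the trace sits right after 'forward':
Felix tried to find out what the engineer would forward ___ over the weekend.

forward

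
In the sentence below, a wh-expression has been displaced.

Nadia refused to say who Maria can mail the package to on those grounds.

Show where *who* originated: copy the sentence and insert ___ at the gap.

In situ: Maria can mail the package to who on those grounds.
The filler 'who' is interpreted as the object of the preposition 'to' (recipient of 'mail'). The gap is right after 'to'.

Nadia refused to say who Maria can mail the package to ___ on those grounds.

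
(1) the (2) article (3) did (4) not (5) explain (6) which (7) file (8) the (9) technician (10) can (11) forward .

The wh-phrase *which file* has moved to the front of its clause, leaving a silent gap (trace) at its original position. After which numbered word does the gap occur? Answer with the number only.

11

In situ: The technician can forward which file.
'which file' functions as the direct object of 'forward'. Wh-movement fronts it, leaving a gap right after 'forward':
The article did not explain which file the technician can forward ___.
'forward' is word 11.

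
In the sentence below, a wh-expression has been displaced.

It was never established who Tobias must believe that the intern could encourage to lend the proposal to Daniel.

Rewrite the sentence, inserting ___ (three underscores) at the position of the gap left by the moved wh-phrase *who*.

It was never established who Tobias must believe that the intern could encourage ___ to lend the proposal to Daniel.

Before movement: Tobias must believe that the intern could encourage who to lend the proposal to Daniel.
'who' is the direct object of 'encourage'. The gap is right after 'encourage'.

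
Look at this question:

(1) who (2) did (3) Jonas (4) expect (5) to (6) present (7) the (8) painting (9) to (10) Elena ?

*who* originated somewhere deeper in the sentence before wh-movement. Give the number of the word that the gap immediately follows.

Pre-movement form: Jonas did expect who to present the painting to Elena.
'who' is the direct object of 'expect'. Fronting leaves a gap immediately after 'expect':
Who did Jonas expect ___ to present the painting to Elena?
'expect' is word 4.

4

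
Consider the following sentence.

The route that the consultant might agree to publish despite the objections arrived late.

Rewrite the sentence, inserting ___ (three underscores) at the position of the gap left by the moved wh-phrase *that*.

The route that the consultant might agree to publish ___ despite the objections arrived late.

'that' is the direct object of 'publish'. The gap is right after 'publish'.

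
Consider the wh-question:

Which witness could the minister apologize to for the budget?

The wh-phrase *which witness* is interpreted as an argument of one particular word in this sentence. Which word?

to

Underlying clause: The minister could apologize to which witness for the budget.
The filler 'which witness' is interpreted as the object of the preposition 'to'. It moves to the left edge, and the trace sits right after 'to':
Which witness could the minister apologize to ___ for the budget?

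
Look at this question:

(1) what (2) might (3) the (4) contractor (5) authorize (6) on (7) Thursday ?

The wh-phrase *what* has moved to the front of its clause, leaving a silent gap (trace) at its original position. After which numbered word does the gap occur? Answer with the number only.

5

Underlying clause: The contractor might authorize what on Thursday.
'what' functions as the direct object of 'authorize'. Wh-movement fronts it, leaving a gap right after 'authorize':
What might the contractor authorize ___ on Thursday?
'authorize' is word 5.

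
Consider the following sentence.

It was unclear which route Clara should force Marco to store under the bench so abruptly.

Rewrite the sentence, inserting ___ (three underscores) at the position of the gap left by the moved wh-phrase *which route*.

It was unclear which route Clara should force Marco to store ___ under the bench so abruptly.

Underlying clause: Clara should force Marco to store which route under the bench so abruptly.
'which route' functions as the direct object of 'store'. The gap is right after 'store'.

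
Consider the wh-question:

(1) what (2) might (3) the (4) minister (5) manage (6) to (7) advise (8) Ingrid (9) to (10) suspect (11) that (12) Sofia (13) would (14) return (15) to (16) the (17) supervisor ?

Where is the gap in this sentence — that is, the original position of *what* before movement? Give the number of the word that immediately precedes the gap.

In situ: The minister might manage to advise Ingrid to suspect that Sofia would return what to the supervisor.
'what' functions as the direct object of 'return'. It moves to the left edge, and the trace sits right after 'return':
What might the minister manage to advise Ingrid to suspect that Sofia would return ___ to the supervisor?
'return' is word 14.

14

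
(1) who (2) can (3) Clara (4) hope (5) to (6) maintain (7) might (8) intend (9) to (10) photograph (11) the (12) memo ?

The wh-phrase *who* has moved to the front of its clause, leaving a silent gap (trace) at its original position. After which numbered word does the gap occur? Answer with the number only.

6

Pre-movement form: Clara can hope to maintain who might intend to photograph the memo.
'who' is the subject of the clause embedded under 'maintain'. Fronting leaves a gap immediately after 'maintain':
Who can Clara hope to maintain ___ might intend to photograph the memo?
'maintain' is word 6.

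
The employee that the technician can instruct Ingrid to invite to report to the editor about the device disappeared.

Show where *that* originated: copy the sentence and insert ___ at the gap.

The employee that the technician can instruct Ingrid to invite ___ to report to the editor about the device disappeared.

'that' functions as the direct object of 'invite'. The gap is right after 'invite'.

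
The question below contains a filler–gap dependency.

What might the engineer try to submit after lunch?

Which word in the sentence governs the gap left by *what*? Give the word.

Before movement: The engineer might try to submit what after lunch.
'what' functions as the direct object of 'submit'. It moves to the left edge, and the trace sits right after 'submit':
What might the engineer try to submit ___ after lunch?

submit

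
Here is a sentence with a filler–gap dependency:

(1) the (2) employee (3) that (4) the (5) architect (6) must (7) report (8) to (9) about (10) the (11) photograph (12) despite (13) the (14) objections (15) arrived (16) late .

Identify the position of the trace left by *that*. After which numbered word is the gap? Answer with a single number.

8

The filler 'that' is interpreted as the object of the preposition 'to'. It moves to the left edge, and the trace sits right after 'to':
The employee that the architect must report to ___ about the photograph despite the objections arrived late.
'to' is word 8.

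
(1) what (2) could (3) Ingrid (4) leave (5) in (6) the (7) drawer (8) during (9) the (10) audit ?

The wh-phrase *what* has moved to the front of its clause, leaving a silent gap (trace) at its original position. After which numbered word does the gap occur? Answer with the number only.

Before movement: Ingrid could leave what in the drawer during the audit.
'what' functions as the direct object of 'leave'. Fronting leaves a gap immediately after 'leave':
What could Ingrid leave ___ in the drawer during the audit?
'leave' is word 4.

4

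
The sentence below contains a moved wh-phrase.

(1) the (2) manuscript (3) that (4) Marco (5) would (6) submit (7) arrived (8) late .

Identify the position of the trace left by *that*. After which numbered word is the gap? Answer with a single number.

6

'that' functions as the direct object of 'submit'. It moves to the left edge, and the trace sits right after 'submit':
The manuscript that Marco would submit ___ arrived late.
'submit' is word 6.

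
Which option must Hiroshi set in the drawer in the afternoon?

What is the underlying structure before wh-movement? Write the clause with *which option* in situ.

'which option' functions as the direct object of 'set'. It moves to the left edge, and the trace sits right after 'set':
Which option must Hiroshi set ___ in the drawer in the afternoon?

Hiroshi must set which option in the drawer in the afternoon.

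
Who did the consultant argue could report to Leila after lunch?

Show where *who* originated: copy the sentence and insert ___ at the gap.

Who did the consultant argue ___ could report to Leila after lunch?

In situ: The consultant did argue who could report to Leila after lunch.
The filler 'who' is interpreted as the subject of the clause embedded under 'argue'. The gap is right after 'argue'.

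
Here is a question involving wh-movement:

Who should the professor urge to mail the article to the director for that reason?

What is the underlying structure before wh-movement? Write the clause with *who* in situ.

The professor should urge who to mail the article to the director for that reason.

'who' functions as the direct object of 'urge'. It moves to the left edge, and the trace sits right after 'urge':
Who should the professor urge ___ to mail the article to the director for that reason?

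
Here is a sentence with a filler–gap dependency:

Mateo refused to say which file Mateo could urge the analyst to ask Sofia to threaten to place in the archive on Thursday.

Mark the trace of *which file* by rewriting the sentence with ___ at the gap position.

Mateo refused to say which file Mateo could urge the analyst to ask Sofia to threaten to place ___ in the archive on Thursday.

In situ: Mateo could urge the analyst to ask Sofia to threaten to place which file in the archive on Thursday.
The filler 'which file' is interpreted as the direct object of 'place'. The gap is right after 'place'.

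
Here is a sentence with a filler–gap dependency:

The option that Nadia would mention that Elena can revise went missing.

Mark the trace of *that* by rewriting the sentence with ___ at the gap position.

The filler 'that' is interpreted as the direct object of 'revise'. The gap is right after 'revise'.

The option that Nadia would mention that Elena can revise ___ went missing.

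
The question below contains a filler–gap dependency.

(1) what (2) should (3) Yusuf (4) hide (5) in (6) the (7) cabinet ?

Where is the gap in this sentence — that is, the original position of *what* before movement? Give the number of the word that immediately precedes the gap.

Underlying clause: Yusuf should hide what in the cabinet.
The filler 'what' is interpreted as the direct object of 'hide'. Fronting leaves a gap immediately after 'hide':
What should Yusuf hide ___ in the cabinet?
'hide' is word 4.

4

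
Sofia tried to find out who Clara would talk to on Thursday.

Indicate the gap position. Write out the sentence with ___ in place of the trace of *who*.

Sofia tried to find out who Clara would talk to ___ on Thursday.

Pre-movement form: Clara would talk to who on Thursday.
'who' functions as the object of the preposition 'to'. The gap is right after 'to'.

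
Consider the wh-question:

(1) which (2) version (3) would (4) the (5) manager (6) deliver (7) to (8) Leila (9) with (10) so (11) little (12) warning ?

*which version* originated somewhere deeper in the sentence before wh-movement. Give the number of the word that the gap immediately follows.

In situ: The manager would deliver which version to Leila with so little warning.
The filler 'which version' is interpreted as the direct object of 'deliver'. Fronting leaves a gap immediately after 'deliver':
Which version would the manager deliver ___ to Leila with so little warning?
'deliver' is word 6.

6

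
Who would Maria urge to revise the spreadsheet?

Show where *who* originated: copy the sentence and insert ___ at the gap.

Who would Maria urge ___ to revise the spreadsheet?

Pre-movement form: Maria would urge who to revise the spreadsheet.
'who' functions as the direct object of 'urge'. The gap is right after 'urge'.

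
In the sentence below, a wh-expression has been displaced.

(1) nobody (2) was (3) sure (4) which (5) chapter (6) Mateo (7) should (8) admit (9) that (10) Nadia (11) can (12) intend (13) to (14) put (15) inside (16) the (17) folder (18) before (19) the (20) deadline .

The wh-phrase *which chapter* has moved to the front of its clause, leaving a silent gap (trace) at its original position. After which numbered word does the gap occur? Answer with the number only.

14

Before movement: Mateo should admit that Nadia can intend to put which chapter inside the folder before the deadline.
'which chapter' functions as the direct object of 'put'. Fronting leaves a gap immediately after 'put':
Nobody was sure which chapter Mateo should admit that Nadia can intend to put ___ inside the folder before the deadline.
'put' is word 14.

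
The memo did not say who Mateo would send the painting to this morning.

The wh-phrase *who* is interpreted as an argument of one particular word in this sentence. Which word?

to

Before movement: Mateo would send the painting to who this morning.
The filler 'who' is interpreted as the object of the preposition 'to' (recipient of 'send'). It moves to the left edge, and the trace sits right after 'to':
The memo did not say who Mateo would send the painting to ___ this morning.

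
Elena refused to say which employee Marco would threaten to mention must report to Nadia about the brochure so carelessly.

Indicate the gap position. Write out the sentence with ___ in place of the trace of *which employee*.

Elena refused to say which employee Marco would threaten to mention ___ must report to Nadia about the brochure so carelessly.

Underlying clause: Marco would threaten to mention which employee must report to Nadia about the brochure so carelessly.
The filler 'which employee' is interpreted as the subject of the clause embedded under 'mention'. The gap is right after 'mention'.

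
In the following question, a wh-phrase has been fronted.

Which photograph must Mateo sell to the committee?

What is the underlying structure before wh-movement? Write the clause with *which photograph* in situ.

'which photograph' functions as the direct object of 'sell'. It moves to the left edge, and the trace sits right after 'sell':
Which photograph must Mateo sell ___ to the committee?

Mateo must sell which photograph to the committee.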